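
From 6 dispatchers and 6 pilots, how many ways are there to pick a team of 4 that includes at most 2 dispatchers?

360

Split by how many dispatchers are chosen (0 through 2).
Sum: C(6,0)·C(6,4) + C(6,1)·C(6,3) + C(6,2)·C(6,2) = 15 + 120 + 225 = 360.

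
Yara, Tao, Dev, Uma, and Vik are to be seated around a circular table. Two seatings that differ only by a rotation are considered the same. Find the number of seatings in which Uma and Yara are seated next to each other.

Glue Uma and Yara into a block (2 internal orders). Seating 4 units around a circle gives (3)! arrangements.
So 2 × (3)! = 2 × 6 = 12.

12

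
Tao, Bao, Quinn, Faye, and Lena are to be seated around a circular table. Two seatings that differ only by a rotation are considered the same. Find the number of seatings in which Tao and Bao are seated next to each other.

12

Glue Tao and Bao into a block (2 internal orders). Seating 4 units around a circle gives (3)! arrangements.
So 2 × (3)! = 2 × 6 = 12.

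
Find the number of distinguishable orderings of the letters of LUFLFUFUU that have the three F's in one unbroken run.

105

Treat the 3 copies of F as a single block. The multiset to arrange is then {FFF, L, L, U, U, U, U}, 7 items in all.
That gives (7)!/(4!·2!) = 105 arrangements.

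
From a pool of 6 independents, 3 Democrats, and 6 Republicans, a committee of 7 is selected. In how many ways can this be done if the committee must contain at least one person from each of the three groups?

Unrestricted: C(15,7) = 6435 ways to pick any 7 of the 15.
Selections missing a whole group: no independents → C(9,7) = 36; no Democrats → C(12,7) = 792; no Republicans → C(9,7) = 36.
Add back selections omitting two groups (i.e. drawn from a single group): C(6,7) + C(3,7) + C(6,7) = 0.
By inclusion–exclusion: 6435 − 864 + 0 = 5571.

5571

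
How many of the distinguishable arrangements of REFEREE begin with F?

Fix F in the first position and arrange the remaining 6 letters.
Those 6 letters have E appearing 4 times and R appearing twice, giving (6)!/(4!·2!) = 15.

15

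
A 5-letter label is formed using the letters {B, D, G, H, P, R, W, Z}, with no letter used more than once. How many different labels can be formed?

Choose and order 5 of the 8 symbols: the first letter has 8 options, the next 7, and so on down to 4.
8 × 7 × 6 × 5 × 4 = 6720.

6720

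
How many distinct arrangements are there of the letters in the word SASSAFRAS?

Letter multiplicities in SASSAFRAS: A×3, F×1, R×1, S×4.
Dividing 9! = 362880 by 4!·3! = 144 for the repeated letters gives 2520.

2520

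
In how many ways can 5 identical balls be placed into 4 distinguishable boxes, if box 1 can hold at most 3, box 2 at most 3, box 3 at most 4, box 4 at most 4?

By stars and bars, unrestricted non-negative solutions to x_1+…+x_4 = 5 number C(5+3,3) = 56.
Subtract solutions that violate a single cap (substitute x_i' = x_i − (cap_i+1)): x_1 ≥ 4 gives C(4,3) = 4; x_2 ≥ 4 gives C(4,3) = 4; x_3 ≥ 5 gives C(3,3) = 1; x_4 ≥ 5 gives C(3,3) = 1. Together 10.
No two caps can be exceeded simultaneously, so the pair terms are all 0.
By inclusion–exclusion the count is 56 − 10 + 0 = 46.

46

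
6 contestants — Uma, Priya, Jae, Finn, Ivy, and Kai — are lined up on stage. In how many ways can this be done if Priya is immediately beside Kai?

Treat {Priya, Kai} as a single unit. There are 5 units to order, and the pair itself can be ordered 2 ways.
So the count is 2·(5)! = 240.

240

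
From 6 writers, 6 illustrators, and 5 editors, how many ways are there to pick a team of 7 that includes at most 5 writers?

Split by how many writers are chosen (0 through 5).
Sum: C(6,0)·C(11,7) + C(6,1)·C(11,6) + C(6,2)·C(11,5) + C(6,3)·C(11,4) + C(6,4)·C(11,3) + C(6,5)·C(11,2) = 330 + 2772 + 6930 + 6600 + 2475 + 330 = 19437.

19437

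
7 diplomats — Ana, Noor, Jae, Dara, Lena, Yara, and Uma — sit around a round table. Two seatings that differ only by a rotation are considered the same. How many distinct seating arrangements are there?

720

Fix one person's seat to break rotational symmetry; the remaining 6 people can be arranged in (6)! = 720 ways.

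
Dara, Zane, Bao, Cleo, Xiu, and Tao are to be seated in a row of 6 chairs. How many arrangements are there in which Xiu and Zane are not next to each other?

480

Of the 6! = 720 arrangements, those with Xiu and Zane adjacent number 2 × 5! = 240 (treat the pair as a block with 2 internal orders).
Complementary counting: 720 − 240 = 480.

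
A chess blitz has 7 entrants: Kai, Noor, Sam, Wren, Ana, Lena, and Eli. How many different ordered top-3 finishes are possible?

This is an ordered selection of 3 from 7: P(7,3).
That gives 7 × 6 × 5 = 210.

210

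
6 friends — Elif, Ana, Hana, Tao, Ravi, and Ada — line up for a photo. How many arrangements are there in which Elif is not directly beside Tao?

480

Of the 6! = 720 arrangements, those with Elif and Tao adjacent number 2 × 5! = 240 (treat the pair as a block with 2 internal orders).
So 720 − 240 = 480 arrangements keep them apart.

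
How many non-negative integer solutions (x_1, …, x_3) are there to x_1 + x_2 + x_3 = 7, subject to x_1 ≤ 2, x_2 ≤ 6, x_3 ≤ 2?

8

Without the upper bounds there are C(9,2) = 36 ways to split 7 among 3 variables.
Subtract solutions that violate a single cap (substitute x_i' = x_i − (cap_i+1)): x_1 ≥ 3 gives C(6,2) = 15; x_2 ≥ 7 gives C(2,2) = 1; x_3 ≥ 3 gives C(6,2) = 15. Together 31.
Add back pairs where two caps are both exceeded: 0 + 3 + 0 = 3.
By inclusion–exclusion the count is 36 − 31 + 3 = 8.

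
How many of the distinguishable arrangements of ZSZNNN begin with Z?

20

With the first slot taken by Z, it remains to arrange the other 5 letters (SZNNN).
Those 5 letters have N appearing 3 times, giving (5)!/(3!) = 20.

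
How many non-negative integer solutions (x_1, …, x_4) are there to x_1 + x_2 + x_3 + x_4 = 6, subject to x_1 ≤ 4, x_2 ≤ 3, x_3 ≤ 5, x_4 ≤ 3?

59

Ignoring the caps, the number of non-negative solutions to x_1+…+x_4 = 6 is C(9,3) = 84.
Subtract solutions that violate a single cap (substitute x_i' = x_i − (cap_i+1)): x_1 ≥ 5 gives C(4,3) = 4; x_2 ≥ 4 gives C(5,3) = 10; x_3 ≥ 6 gives C(3,3) = 1; x_4 ≥ 4 gives C(5,3) = 10. Together 25.
No two caps can be exceeded simultaneously, so the pair terms are all 0.
By inclusion–exclusion the count is 84 − 25 + 0 = 59.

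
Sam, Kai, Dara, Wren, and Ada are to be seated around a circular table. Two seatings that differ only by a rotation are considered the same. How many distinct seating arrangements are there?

Seat Sam anywhere (absorbing the rotational symmetry), then permute the other 4: (4)! = 24.

24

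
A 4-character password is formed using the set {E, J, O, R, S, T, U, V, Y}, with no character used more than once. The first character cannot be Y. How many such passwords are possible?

The first character has 9−1 = 8 choices (anything except Y).
The remaining 3 characters are filled from the other 8 symbols without repetition: 8 × 7 × 6 = 336.
Total: 8 × 336 = 2688.

2688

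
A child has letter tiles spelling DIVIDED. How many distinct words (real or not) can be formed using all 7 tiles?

Letter multiplicities in DIVIDED: D×3, E×1, I×2, V×1.
Dividing 7! = 5040 by 3!·2! = 12 for the repeated letters gives 420.

420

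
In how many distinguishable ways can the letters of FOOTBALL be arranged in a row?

The 8 letters of FOOTBALL have repeats: L appearing twice and O appearing twice.
So there are 8! / (2!·2!) = 10080 distinguishable arrangements.

10080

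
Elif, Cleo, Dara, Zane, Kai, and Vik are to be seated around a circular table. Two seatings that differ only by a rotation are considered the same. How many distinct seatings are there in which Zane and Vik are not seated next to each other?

72

Without the restriction there are (5)! = 120 seatings.
Those with Zane next to Vik: fuse the pair into one unit and seat 5 units around a circle — 2·(4)! = 48.
Subtracting, 120 − 48 = 72.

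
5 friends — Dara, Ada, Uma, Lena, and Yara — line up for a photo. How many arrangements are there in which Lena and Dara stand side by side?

48

Place the 3 others and the Lena-Dara pair as 4 objects in a line; the pair has 2 internal arrangements.
So the count is 2·(4)! = 48.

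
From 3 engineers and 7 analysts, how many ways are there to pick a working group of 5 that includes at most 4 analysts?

231

Split by how many analysts are chosen (0 through 4).
Sum: C(7,0)·C(3,5) + C(7,1)·C(3,4) + C(7,2)·C(3,3) + C(7,3)·C(3,2) + C(7,4)·C(3,1) = 0 + 0 + 21 + 105 + 105 = 231.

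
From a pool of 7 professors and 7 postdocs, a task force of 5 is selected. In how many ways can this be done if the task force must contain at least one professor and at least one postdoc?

1960

Unrestricted: C(14,5) = 2002 ways to pick any 5 of the 14.
Subtract selections that omit an entire group: no professors → C(7,5) = 21; no postdocs → C(7,5) = 21.
Both groups omitted at once is impossible, so 2002 − 42 = 1960.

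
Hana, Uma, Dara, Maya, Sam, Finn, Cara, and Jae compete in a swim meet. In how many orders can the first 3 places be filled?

336

There are 8 choices for 1st place, 7 for 2nd, and 6 for 3rd.
That gives 8 × 7 × 6 = 336.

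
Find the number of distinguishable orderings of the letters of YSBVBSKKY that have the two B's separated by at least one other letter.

There are 9!/(2!·2!·2!·2!) = 22680 arrangements of YSBVBSKKY in total.
If the two B's are adjacent, glue them into one block, leaving 8 items to arrange: (8)!/(2!·2!·2!) = 5040 ways.
Subtracting, 22680 − 5040 = 17640 arrangements keep the B's apart.

17640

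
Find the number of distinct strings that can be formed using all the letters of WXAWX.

30

WXAWX has 5 letters with W appearing twice and X appearing twice.
So there are 5! / (2!·2!) = 30 distinguishable arrangements.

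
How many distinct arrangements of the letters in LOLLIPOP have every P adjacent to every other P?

Treat the 2 copies of P as a single block. The multiset to arrange is then {PP, I, L, L, L, O, O}, 7 items in all.
That gives (7)!/(3!·2!) = 420 arrangements.

420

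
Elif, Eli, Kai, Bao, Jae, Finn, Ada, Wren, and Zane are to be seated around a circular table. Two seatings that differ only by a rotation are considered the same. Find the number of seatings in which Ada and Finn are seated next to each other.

Glue Ada and Finn into a block (2 internal orders). Seating 8 units around a circle gives (7)! arrangements.
So 2 × (7)! = 2 × 5040 = 10080.

10080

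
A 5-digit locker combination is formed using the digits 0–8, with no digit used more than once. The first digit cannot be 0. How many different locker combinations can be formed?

The first digit has 9−1 = 8 choices (anything except 0).
The remaining 4 digits are filled from the other 8 symbols without repetition: 8 × 7 × 6 × 5 = 1680.
Total: 8 × 1680 = 13440.

13440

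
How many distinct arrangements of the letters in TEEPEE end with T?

Fix T in the last position and arrange the remaining 5 letters.
Those 5 letters have E appearing 4 times, giving (5)!/(4!) = 5.

5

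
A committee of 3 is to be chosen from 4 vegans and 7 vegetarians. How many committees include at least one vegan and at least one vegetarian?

126

Unrestricted: C(11,3) = 165 ways to pick any 3 of the 11.
Selections missing a whole group: no vegans → C(7,3) = 35; no vegetarians → C(4,3) = 4.
Both groups omitted at once is impossible, so 165 − 39 = 126.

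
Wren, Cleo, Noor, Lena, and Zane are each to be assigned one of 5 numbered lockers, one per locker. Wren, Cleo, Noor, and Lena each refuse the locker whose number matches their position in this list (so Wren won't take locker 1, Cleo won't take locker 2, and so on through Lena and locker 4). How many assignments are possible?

Let Aᵢ (for 1 ≤ i ≤ 4) be the placements that put person i in their forbidden locker. Any j of these fix j positions, leaving (5−j)! ways to fill the rest, and there are C(4,j) ways to pick which j.
By inclusion–exclusion, the number of valid placements is Σ_{j=0}^{4} (−1)^j C(4,j)·(5−j)!.
Computing: 120 − 96 + 36 − 8 + 1 = 53.

53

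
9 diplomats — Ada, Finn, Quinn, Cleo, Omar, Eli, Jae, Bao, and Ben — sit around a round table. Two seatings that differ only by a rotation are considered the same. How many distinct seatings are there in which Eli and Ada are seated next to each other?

10080

Glue Eli and Ada into a block (2 internal orders). Seating 8 units around a circle gives (7)! arrangements.
So 2 × (7)! = 2 × 5040 = 10080.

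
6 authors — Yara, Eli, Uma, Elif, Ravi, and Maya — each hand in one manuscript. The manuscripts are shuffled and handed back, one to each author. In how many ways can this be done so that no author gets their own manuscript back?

265

This is the derangement count D_6: permutations of 6 items with no fixed point.
By inclusion–exclusion this is Σ_{j=0}^{6} (−1)^j C(6,j)·(6−j)!.
Computing: 720 − 720 + 360 − 120 + 30 − 6 + 1 = 265.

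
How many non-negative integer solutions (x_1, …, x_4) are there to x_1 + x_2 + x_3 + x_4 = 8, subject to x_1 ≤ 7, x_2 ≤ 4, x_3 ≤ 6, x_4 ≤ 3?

105

Ignoring the caps, the number of non-negative solutions to x_1+…+x_4 = 8 is C(11,3) = 165.
Subtract solutions that violate a single cap (substitute x_i' = x_i − (cap_i+1)): x_1 ≥ 8 gives C(3,3) = 1; x_2 ≥ 5 gives C(6,3) = 20; x_3 ≥ 7 gives C(4,3) = 4; x_4 ≥ 4 gives C(7,3) = 35. Together 60.
No two caps can be exceeded simultaneously, so the pair terms are all 0.
By inclusion–exclusion the count is 165 − 60 + 0 = 105.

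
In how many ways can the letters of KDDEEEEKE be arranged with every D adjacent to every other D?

Treat the 2 copies of D as a single block. The multiset to arrange is then {DD, E, E, E, E, E, K, K}, 8 items in all.
That gives (8)!/(5!·2!) = 168 arrangements.

168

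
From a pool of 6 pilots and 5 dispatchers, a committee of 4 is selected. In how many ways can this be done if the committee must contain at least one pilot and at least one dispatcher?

310

With no constraint there are C(11,4) = 330 possible selections.
Selections missing a whole group: no pilots → C(5,4) = 5; no dispatchers → C(6,4) = 15.
Both groups omitted at once is impossible, so 330 − 20 = 310.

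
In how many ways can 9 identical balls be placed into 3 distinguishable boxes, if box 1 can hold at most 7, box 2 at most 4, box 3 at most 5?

Without the upper bounds there are C(11,2) = 55 ways to split 9 among 3 boxes.
Subtract solutions that violate a single cap (substitute x_i' = x_i − (cap_i+1)): x_1 ≥ 8 gives C(3,2) = 3; x_2 ≥ 5 gives C(6,2) = 15; x_3 ≥ 6 gives C(5,2) = 10. Together 28.
No two caps can be exceeded simultaneously, so the pair terms are all 0.
By inclusion–exclusion the count is 55 − 28 + 0 = 27.

27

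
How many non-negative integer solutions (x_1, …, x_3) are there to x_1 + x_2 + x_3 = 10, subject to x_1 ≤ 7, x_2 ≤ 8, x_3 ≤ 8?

54

Ignoring the caps, the number of non-negative solutions to x_1+…+x_3 = 10 is C(12,2) = 66.
Subtract solutions that violate a single cap (substitute x_i' = x_i − (cap_i+1)): x_1 ≥ 8 gives C(4,2) = 6; x_2 ≥ 9 gives C(3,2) = 3; x_3 ≥ 9 gives C(3,2) = 3. Together 12.
No two caps can be exceeded simultaneously, so the pair terms are all 0.
By inclusion–exclusion the count is 66 − 12 + 0 = 54.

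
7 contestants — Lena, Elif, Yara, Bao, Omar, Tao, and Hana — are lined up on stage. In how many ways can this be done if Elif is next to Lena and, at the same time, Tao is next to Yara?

480

Treat {Elif,Lena} as one block (2 orders) and {Tao,Yara} as another (2 orders).
That leaves 5 units to arrange: 2 × 2 × 5! = 4 × 120 = 480.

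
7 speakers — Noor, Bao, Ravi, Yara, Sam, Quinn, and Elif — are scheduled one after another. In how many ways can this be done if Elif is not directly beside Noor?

Of the 7! = 5040 arrangements, those with Elif and Noor adjacent number 2 × 6! = 1440 (treat the pair as a block with 2 internal orders).
So 5040 − 1440 = 3600 arrangements keep them apart.

3600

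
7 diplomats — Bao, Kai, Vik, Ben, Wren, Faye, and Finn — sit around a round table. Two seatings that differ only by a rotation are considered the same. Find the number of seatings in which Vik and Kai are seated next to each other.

240

Glue Vik and Kai into a block (2 internal orders). Seating 6 units around a circle gives (5)! arrangements.
So 2 × (5)! = 2 × 120 = 240.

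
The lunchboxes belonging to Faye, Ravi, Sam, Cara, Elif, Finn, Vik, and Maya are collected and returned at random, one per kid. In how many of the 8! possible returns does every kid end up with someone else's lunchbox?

14833

Count assignments avoiding every fixed point. For any j of the 8 kids fixed to their own lunchbox, the other 8−j can be arranged in (8−j)! ways.
By inclusion–exclusion this is Σ_{j=0}^{8} (−1)^j C(8,j)·(8−j)!.
Computing: 40320 − 40320 + 20160 − 6720 + 1680 − 336 + 56 − 8 + 1 = 14833.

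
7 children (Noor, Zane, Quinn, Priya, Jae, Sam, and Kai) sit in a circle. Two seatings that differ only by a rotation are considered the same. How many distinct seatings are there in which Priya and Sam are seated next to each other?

240

Glue Priya and Sam into a block (2 internal orders). Seating 6 units around a circle gives (5)! arrangements.
So 2 × (5)! = 2 × 120 = 240.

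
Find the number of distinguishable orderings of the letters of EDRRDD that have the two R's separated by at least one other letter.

40

There are 6!/(3!·2!) = 60 arrangements of EDRRDD in total.
Arrangements with the R's together: treat RR as one letter, giving (5)!/(3!) = 20.
Subtracting, 60 − 20 = 40 arrangements keep the R's apart.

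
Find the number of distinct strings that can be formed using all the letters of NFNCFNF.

Letter multiplicities in NFNCFNF: C×1, F×3, N×3.
The number of distinct arrangements is 7!/(3!·3!) = 5040/36 = 140.

140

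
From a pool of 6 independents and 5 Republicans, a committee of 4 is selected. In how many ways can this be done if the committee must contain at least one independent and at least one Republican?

310

Total 4-person selections from all 11: C(11,4) = 330.
Selections missing a whole group: no independents → C(5,4) = 5; no Republicans → C(6,4) = 15.
Both groups omitted at once is impossible, so 330 − 20 = 310.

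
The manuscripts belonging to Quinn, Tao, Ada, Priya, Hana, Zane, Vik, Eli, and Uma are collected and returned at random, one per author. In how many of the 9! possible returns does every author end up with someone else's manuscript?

133496

This is the derangement count D_9: permutations of 9 items with no fixed point.
By inclusion–exclusion this is Σ_{j=0}^{9} (−1)^j C(9,j)·(9−j)!.
Computing: 362880 − 362880 + 181440 − 60480 + 15120 − 3024 + 504 − 72 + 9 − 1 = 133496.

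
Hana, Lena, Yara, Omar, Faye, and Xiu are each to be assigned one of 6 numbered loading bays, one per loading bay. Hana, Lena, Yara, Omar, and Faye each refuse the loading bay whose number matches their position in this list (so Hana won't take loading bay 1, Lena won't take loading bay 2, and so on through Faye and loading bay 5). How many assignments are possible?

309

Let Aᵢ (for 1 ≤ i ≤ 5) be the placements that put person i in their forbidden loading bay. Any j of these fix j positions, leaving (6−j)! ways to fill the rest, and there are C(5,j) ways to pick which j.
By inclusion–exclusion, the number of valid placements is Σ_{j=0}^{5} (−1)^j C(5,j)·(6−j)!.
Computing: 720 − 600 + 240 − 60 + 10 − 1 = 309.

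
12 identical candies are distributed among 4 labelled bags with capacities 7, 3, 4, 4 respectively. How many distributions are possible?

66

Without the upper bounds there are C(15,3) = 455 ways to split 12 among 4 bags.
Subtract solutions that violate a single cap (substitute x_i' = x_i − (cap_i+1)): x_1 ≥ 8 gives C(7,3) = 35; x_2 ≥ 4 gives C(11,3) = 165; x_3 ≥ 5 gives C(10,3) = 120; x_4 ≥ 5 gives C(10,3) = 120. Together 440.
Add back pairs where two caps are both exceeded: 1 + 0 + 0 + 20 + 20 + 10 = 51.
By inclusion–exclusion the count is 455 − 440 + 51 = 66.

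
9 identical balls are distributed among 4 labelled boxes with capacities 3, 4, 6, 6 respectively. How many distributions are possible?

110

Ignoring the caps, the number of non-negative solutions to x_1+…+x_4 = 9 is C(12,3) = 220.
Subtract solutions that violate a single cap (substitute x_i' = x_i − (cap_i+1)): x_1 ≥ 4 gives C(8,3) = 56; x_2 ≥ 5 gives C(7,3) = 35; x_3 ≥ 7 gives C(5,3) = 10; x_4 ≥ 7 gives C(5,3) = 10. Together 111.
Add back pairs where two caps are both exceeded: 1 + 0 + 0 + 0 + 0 + 0 = 1.
By inclusion–exclusion the count is 220 − 111 + 1 = 110.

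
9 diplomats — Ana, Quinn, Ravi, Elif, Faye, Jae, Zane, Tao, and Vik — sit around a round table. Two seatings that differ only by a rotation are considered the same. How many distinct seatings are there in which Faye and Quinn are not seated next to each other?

All circular seatings of 9 people number (8)! = 40320.
Those with Faye next to Quinn: fuse the pair into one unit and seat 8 units around a circle — 2·(7)! = 10080.
Subtracting, 40320 − 10080 = 30240.

30240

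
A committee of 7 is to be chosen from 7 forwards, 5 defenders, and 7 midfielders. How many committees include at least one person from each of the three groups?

45374

Unrestricted: C(19,7) = 50388 ways to pick any 7 of the 19.
Subtract selections that omit an entire group: no forwards → C(12,7) = 792; no defenders → C(14,7) = 3432; no midfielders → C(12,7) = 792.
Add back selections omitting two groups (i.e. drawn from a single group): C(7,7) + C(5,7) + C(7,7) = 2.
By inclusion–exclusion: 50388 − 5016 + 2 = 45374.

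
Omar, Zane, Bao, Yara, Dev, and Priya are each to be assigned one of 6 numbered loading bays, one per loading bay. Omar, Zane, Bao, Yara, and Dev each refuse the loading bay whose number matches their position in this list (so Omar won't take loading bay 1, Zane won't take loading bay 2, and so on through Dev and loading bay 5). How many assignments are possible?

309

Let Aᵢ (for 1 ≤ i ≤ 5) be the placements that put person i in their forbidden loading bay. Any j of these fix j positions, leaving (6−j)! ways to fill the rest, and there are C(5,j) ways to pick which j.
By inclusion–exclusion, the number of valid placements is Σ_{j=0}^{5} (−1)^j C(5,j)·(6−j)!.
Computing: 720 − 600 + 240 − 60 + 10 − 1 = 309.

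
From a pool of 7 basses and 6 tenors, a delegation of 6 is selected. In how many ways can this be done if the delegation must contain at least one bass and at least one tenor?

1708

Total 6-person selections from all 13: C(13,6) = 1716.
Selections missing a whole group: no basses → C(6,6) = 1; no tenors → C(7,6) = 7.
Both groups omitted at once is impossible, so 1716 − 8 = 1708.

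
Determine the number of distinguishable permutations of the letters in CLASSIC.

1260

CLASSIC has 7 letters with C appearing twice and S appearing twice.
The number of distinct arrangements is 7!/(2!·2!) = 5040/4 = 1260.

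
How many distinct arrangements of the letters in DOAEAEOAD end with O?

1680

With the last slot taken by O, it remains to arrange the other 8 letters (DAEAEOAD).
Those 8 letters have A appearing 3 times, D appearing twice, and E appearing twice, giving (8)!/(3!·2!·2!) = 1680.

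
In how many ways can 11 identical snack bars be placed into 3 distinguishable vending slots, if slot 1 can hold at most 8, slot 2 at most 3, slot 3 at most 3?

10

Without the upper bounds there are C(13,2) = 78 ways to split 11 among 3 vending slots.
Subtract solutions that violate a single cap (substitute x_i' = x_i − (cap_i+1)): x_1 ≥ 9 gives C(4,2) = 6; x_2 ≥ 4 gives C(9,2) = 36; x_3 ≥ 4 gives C(9,2) = 36. Together 78.
Add back pairs where two caps are both exceeded: 0 + 0 + 10 = 10.
By inclusion–exclusion the count is 78 − 78 + 10 = 10.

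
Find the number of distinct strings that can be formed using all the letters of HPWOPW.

The 6 letters of HPWOPW have repeats: P appearing twice and W appearing twice.
The number of distinct arrangements is 6!/(2!·2!) = 720/4 = 180.

180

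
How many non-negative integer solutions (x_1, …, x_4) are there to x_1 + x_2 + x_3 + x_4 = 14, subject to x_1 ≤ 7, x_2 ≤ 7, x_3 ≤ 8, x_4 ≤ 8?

400

Ignoring the caps, the number of non-negative solutions to x_1+…+x_4 = 14 is C(17,3) = 680.
Subtract solutions that violate a single cap (substitute x_i' = x_i − (cap_i+1)): x_1 ≥ 8 gives C(9,3) = 84; x_2 ≥ 8 gives C(9,3) = 84; x_3 ≥ 9 gives C(8,3) = 56; x_4 ≥ 9 gives C(8,3) = 56. Together 280.
No two caps can be exceeded simultaneously, so the pair terms are all 0.
By inclusion–exclusion the count is 680 − 280 + 0 = 400.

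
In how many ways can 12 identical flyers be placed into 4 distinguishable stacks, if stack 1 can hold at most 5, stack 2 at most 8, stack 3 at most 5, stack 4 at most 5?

186

Without the upper bounds there are C(15,3) = 455 ways to split 12 among 4 stacks.
Subtract solutions that violate a single cap (substitute x_i' = x_i − (cap_i+1)): x_1 ≥ 6 gives C(9,3) = 84; x_2 ≥ 9 gives C(6,3) = 20; x_3 ≥ 6 gives C(9,3) = 84; x_4 ≥ 6 gives C(9,3) = 84. Together 272.
Add back pairs where two caps are both exceeded: 0 + 1 + 1 + 0 + 0 + 1 = 3.
By inclusion–exclusion the count is 455 − 272 + 3 = 186.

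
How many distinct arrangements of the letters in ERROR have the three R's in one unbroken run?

6

Treat the 3 copies of R as a single block. The multiset to arrange is then {RRR, E, O}, 3 items in all.
All 3 items are distinct, so there are (3)! = 6 arrangements.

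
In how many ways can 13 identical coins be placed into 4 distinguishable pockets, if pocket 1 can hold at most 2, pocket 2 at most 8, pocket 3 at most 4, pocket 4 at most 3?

30

Ignoring the caps, the number of non-negative solutions to x_1+…+x_4 = 13 is C(16,3) = 560.
Subtract solutions that violate a single cap (substitute x_i' = x_i − (cap_i+1)): x_1 ≥ 3 gives C(13,3) = 286; x_2 ≥ 9 gives C(7,3) = 35; x_3 ≥ 5 gives C(11,3) = 165; x_4 ≥ 4 gives C(12,3) = 220. Together 706.
Add back pairs where two caps are both exceeded: 4 + 56 + 84 + 0 + 1 + 35 = 180.
Subtract triples: 0 + 0 + 4 + 0 = 4.
By inclusion–exclusion the count is 560 − 706 + 180 − 4 = 30.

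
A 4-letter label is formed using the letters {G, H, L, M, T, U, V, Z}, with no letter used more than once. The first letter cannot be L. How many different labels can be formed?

The first letter has 8−1 = 7 choices (anything except L).
The remaining 3 letters are filled from the other 7 symbols without repetition: 7 × 6 × 5 = 210.
Total: 7 × 210 = 1470.

1470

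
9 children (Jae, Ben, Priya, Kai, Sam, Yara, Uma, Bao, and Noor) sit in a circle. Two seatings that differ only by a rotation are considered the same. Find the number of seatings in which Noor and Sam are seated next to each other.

10080

Glue Noor and Sam into a block (2 internal orders). Seating 8 units around a circle gives (7)! arrangements.
So 2 × (7)! = 2 × 5040 = 10080.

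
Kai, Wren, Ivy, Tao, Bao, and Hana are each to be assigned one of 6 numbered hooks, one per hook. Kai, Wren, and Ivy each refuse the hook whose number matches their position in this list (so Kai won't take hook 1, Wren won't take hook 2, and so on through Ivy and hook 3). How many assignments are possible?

Let Aᵢ (for i ∈ {1, 2, 3}) be the placements that put person i in their forbidden hook. Any j of these fix j positions, leaving (6−j)! ways to fill the rest, and there are C(3,j) ways to pick which j.
By inclusion–exclusion, the number of valid placements is Σ_{j=0}^{3} (−1)^j C(3,j)·(6−j)!.
Computing: 720 − 360 + 72 − 6 = 426.

426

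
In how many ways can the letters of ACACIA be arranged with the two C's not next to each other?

40

There are 6!/(3!·2!) = 60 arrangements of ACACIA in total.
Arrangements with the C's together: treat CC as one letter, giving (5)!/(3!) = 20.
Hence 60 − 20 = 40.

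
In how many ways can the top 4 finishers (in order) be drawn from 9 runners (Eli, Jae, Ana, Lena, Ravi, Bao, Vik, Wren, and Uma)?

3024

This is an ordered selection of 4 from 9: P(9,4).
That gives 9 × 8 × 7 × 6 = 3024.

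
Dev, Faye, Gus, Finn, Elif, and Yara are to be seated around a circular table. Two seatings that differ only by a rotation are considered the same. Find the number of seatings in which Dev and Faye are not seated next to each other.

All circular seatings of 6 people number (5)! = 120.
Seatings with Dev beside Faye: treat them as a block with 2 internal orders, giving 2 × (4)! = 48.
Subtracting, 120 − 48 = 72.

72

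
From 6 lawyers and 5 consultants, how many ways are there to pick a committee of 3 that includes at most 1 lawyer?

Split by how many lawyers are chosen (0 through 1).
Sum: C(6,0)·C(5,3) + C(6,1)·C(5,2) = 10 + 60 = 70.

70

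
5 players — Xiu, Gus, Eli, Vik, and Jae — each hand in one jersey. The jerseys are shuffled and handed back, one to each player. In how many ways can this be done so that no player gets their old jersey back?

44

Let Aᵢ be the assignments in which player i gets their old jersey. We want the size of the complement of A₁∪…∪A_5.
By inclusion–exclusion this is Σ_{j=0}^{5} (−1)^j C(5,j)·(5−j)!.
Computing: 120 − 120 + 60 − 20 + 5 − 1 = 44.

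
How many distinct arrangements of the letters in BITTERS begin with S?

With the first slot taken by S, it remains to arrange the other 6 letters (BITTER).
Those 6 letters have T appearing twice, giving (6)!/(2!) = 360.

360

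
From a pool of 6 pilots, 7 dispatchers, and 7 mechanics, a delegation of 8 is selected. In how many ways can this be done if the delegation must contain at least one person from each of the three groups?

120393

Total 8-person selections from all 20: C(20,8) = 125970.
Subtract selections that omit an entire group: no pilots → C(14,8) = 3003; no dispatchers → C(13,8) = 1287; no mechanics → C(13,8) = 1287.
Add back selections omitting two groups (i.e. drawn from a single group): C(6,8) + C(7,8) + C(7,8) = 0.
By inclusion–exclusion: 125970 − 5577 + 0 = 120393.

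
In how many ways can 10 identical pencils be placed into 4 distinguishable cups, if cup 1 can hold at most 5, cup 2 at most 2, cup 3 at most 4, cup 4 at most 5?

Ignoring the caps, the number of non-negative solutions to x_1+…+x_4 = 10 is C(13,3) = 286.
Subtract solutions that violate a single cap (substitute x_i' = x_i − (cap_i+1)): x_1 ≥ 6 gives C(7,3) = 35; x_2 ≥ 3 gives C(10,3) = 120; x_3 ≥ 5 gives C(8,3) = 56; x_4 ≥ 6 gives C(7,3) = 35. Together 246.
Add back pairs where two caps are both exceeded: 4 + 0 + 0 + 10 + 4 + 0 = 18.
By inclusion–exclusion the count is 286 − 246 + 18 = 58.

58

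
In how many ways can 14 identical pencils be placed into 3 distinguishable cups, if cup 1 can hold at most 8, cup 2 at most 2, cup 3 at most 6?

By stars and bars, unrestricted non-negative solutions to x_1+…+x_3 = 14 number C(14+2,2) = 120.
Subtract solutions that violate a single cap (substitute x_i' = x_i − (cap_i+1)): x_1 ≥ 9 gives C(7,2) = 21; x_2 ≥ 3 gives C(13,2) = 78; x_3 ≥ 7 gives C(9,2) = 36. Together 135.
Add back pairs where two caps are both exceeded: 6 + 0 + 15 = 21.
By inclusion–exclusion the count is 120 − 135 + 21 = 6.

6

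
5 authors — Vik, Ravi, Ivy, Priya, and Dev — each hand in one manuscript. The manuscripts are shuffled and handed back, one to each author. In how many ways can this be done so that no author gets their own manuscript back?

This is the derangement count D_5: permutations of 5 items with no fixed point.
By inclusion–exclusion this is Σ_{j=0}^{5} (−1)^j C(5,j)·(5−j)!.
Computing: 120 − 120 + 60 − 20 + 5 − 1 = 44.

44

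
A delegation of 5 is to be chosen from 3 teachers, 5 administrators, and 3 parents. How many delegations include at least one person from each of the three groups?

345

Total 5-person selections from all 11: C(11,5) = 462.
Subtract selections that omit an entire group: no teachers → C(8,5) = 56; no administrators → C(6,5) = 6; no parents → C(8,5) = 56.
Add back selections omitting two groups (i.e. drawn from a single group): C(3,5) + C(5,5) + C(3,5) = 1.
By inclusion–exclusion: 462 − 118 + 1 = 345.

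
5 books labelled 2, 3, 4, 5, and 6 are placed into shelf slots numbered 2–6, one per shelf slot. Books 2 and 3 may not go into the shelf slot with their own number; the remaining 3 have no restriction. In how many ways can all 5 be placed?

Let Aᵢ (for i ∈ {2, 3}) be the placements that put book i in its forbidden shelf slot. Any j of these fix j positions, leaving (5−j)! ways to fill the rest, and there are C(2,j) ways to pick which j.
By inclusion–exclusion, the number of valid placements is Σ_{j=0}^{2} (−1)^j C(2,j)·(5−j)!.
Computing: 120 − 48 + 6 = 78.

78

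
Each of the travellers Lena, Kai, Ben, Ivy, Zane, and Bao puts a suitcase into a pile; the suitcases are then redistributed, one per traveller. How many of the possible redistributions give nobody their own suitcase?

Let Aᵢ be the assignments in which traveller i gets their own suitcase. We want the size of the complement of A₁∪…∪A_6.
By inclusion–exclusion this is Σ_{j=0}^{6} (−1)^j C(6,j)·(6−j)!.
Computing: 720 − 720 + 360 − 120 + 30 − 6 + 1 = 265.

265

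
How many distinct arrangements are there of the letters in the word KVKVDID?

Letter multiplicities in KVKVDID: D×2, I×1, K×2, V×2.
So there are 7! / (2!·2!·2!) = 630 distinguishable arrangements.

630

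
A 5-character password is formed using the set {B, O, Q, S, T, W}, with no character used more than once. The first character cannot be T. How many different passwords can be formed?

The first character has 6−1 = 5 choices (anything except T).
The remaining 4 characters are filled from the other 5 symbols without repetition: 5 × 4 × 3 × 2 = 120.
Total: 5 × 120 = 600.

600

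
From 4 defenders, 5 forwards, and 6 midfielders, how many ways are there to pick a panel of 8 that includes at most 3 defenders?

6105

Split by how many defenders are chosen (0 through 3).
Sum: C(4,0)·C(11,8) + C(4,1)·C(11,7) + C(4,2)·C(11,6) + C(4,3)·C(11,5) = 165 + 1320 + 2772 + 1848 = 6105.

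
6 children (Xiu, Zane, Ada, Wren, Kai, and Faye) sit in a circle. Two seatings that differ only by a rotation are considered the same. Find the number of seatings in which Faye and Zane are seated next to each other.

Glue Faye and Zane into a block (2 internal orders). Seating 5 units around a circle gives (4)! arrangements.
So 2 × (4)! = 2 × 24 = 48.

48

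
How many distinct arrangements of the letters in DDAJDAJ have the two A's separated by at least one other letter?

150

There are 7!/(3!·2!·2!) = 210 arrangements of DDAJDAJ in total.
If the two A's are adjacent, glue them into one block, leaving 6 items to arrange: (6)!/(3!·2!) = 60 ways.
Subtracting, 210 − 60 = 150 arrangements keep the A's apart.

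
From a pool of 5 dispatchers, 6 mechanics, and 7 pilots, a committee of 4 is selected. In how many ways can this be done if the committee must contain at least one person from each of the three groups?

With no constraint there are C(18,4) = 3060 possible selections.
Subtract selections that omit an entire group: no dispatchers → C(13,4) = 715; no mechanics → C(12,4) = 495; no pilots → C(11,4) = 330.
Add back selections omitting two groups (i.e. drawn from a single group): C(5,4) + C(6,4) + C(7,4) = 55.
By inclusion–exclusion: 3060 − 1540 + 55 = 1575.

1575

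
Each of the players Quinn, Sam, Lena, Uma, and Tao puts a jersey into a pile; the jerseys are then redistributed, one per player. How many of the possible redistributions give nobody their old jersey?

Let Aᵢ be the assignments in which player i gets their old jersey. We want the size of the complement of A₁∪…∪A_5.
By inclusion–exclusion this is Σ_{j=0}^{5} (−1)^j C(5,j)·(5−j)!.
Computing: 120 − 120 + 60 − 20 + 5 − 1 = 44.

44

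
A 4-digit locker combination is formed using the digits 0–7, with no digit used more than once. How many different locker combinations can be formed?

With no repetition, fill the 4 digits in order: 8 choices, then 7, down to 5.
That product is 8 × 7 × 6 × 5 = 1680.

1680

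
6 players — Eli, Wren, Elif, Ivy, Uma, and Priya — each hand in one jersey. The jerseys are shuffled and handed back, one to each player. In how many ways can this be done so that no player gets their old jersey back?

This is the derangement count D_6: permutations of 6 items with no fixed point.
By inclusion–exclusion this is Σ_{j=0}^{6} (−1)^j C(6,j)·(6−j)!.
Computing: 720 − 720 + 360 − 120 + 30 − 6 + 1 = 265.

265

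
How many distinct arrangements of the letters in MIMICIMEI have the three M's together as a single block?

210

Treat the 3 copies of M as a single block. The multiset to arrange is then {MMM, C, E, I, I, I, I}, 7 items in all.
That gives (7)!/(4!) = 210 arrangements.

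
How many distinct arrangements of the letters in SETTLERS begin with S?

1260

Fix S in the first position and arrange the remaining 7 letters.
Those 7 letters have E appearing twice and T appearing twice, giving (7)!/(2!·2!) = 1260.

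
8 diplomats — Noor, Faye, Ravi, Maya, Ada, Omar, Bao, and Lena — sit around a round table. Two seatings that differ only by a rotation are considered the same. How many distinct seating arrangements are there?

Around a circle, 8 distinct people have 8!/8 = (7)! = 5040 rotationally distinct seatings.

5040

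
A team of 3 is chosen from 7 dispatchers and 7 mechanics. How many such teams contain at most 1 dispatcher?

182

Split by how many dispatchers are chosen (0 through 1).
Sum: C(7,0)·C(7,3) + C(7,1)·C(7,2) = 35 + 147 = 182.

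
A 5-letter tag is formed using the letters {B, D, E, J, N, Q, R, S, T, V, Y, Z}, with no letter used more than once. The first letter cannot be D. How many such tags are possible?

The first letter has 12−1 = 11 choices (anything except D).
The remaining 4 letters are filled from the other 11 symbols without repetition: 11 × 10 × 9 × 8 = 7920.
Total: 11 × 7920 = 87120.

87120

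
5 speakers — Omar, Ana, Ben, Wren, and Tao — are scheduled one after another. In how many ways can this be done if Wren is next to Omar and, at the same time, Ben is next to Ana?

24

Treat {Wren,Omar} as one block (2 orders) and {Ben,Ana} as another (2 orders).
That leaves 3 units to arrange: 2 × 2 × 3! = 4 × 6 = 24.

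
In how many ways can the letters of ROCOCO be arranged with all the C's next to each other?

Treat the 2 copies of C as a single block. The multiset to arrange is then {CC, O, O, O, R}, 5 items in all.
That gives (5)!/(3!) = 20 arrangements.

20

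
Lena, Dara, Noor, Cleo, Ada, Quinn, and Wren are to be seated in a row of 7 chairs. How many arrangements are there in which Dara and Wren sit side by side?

Place the 5 others and the Dara-Wren pair as 6 objects in a line; the pair has 2 internal arrangements.
That gives 2 × 6! = 2 × 720 = 1440.

1440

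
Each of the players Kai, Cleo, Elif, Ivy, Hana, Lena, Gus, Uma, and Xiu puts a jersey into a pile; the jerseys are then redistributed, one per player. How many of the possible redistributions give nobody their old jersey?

133496

Let Aᵢ be the assignments in which player i gets their old jersey. We want the size of the complement of A₁∪…∪A_9.
By inclusion–exclusion this is Σ_{j=0}^{9} (−1)^j C(9,j)·(9−j)!.
Computing: 362880 − 362880 + 181440 − 60480 + 15120 − 3024 + 504 − 72 + 9 − 1 = 133496.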